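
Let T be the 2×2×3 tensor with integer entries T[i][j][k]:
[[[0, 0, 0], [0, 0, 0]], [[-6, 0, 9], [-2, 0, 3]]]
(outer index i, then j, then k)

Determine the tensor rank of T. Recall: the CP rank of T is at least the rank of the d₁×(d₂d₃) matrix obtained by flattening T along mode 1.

1

Lower bound: T ≠ 0 (e.g. T[1,0,0] = -6), so rank(T) ≥ 1.
Upper bound: if T = a ⊗ b ⊗ c then every fibre of T is a multiple of the corresponding factor, so read the factors off the fibres through the nonzero entry T[1,0,0] = -6.
The mode-1 fibre T[:,0,0] = [0, -6] gives a = [0, 1] (primitive direction); the mode-2 fibre T[1,:,0] = [-6, -2] gives b = [3, 1]; then c[k] = T[1,0,k] / (a[1]·b[0]) = [-6, 0, 9] / 3 = [-2, 0, 3].
Expanding [0, 1] ⊗ [3, 1] ⊗ [-2, 0, 3] reproduces all 12 entries of T, so T = [0, 1] ⊗ [3, 1] ⊗ [-2, 0, 3] and rank(T) ≤ 1.
These bounds meet, so rank(T) = 1.
Check entry T[0,0,1] = 0: (0)·(3)·(0) = 0.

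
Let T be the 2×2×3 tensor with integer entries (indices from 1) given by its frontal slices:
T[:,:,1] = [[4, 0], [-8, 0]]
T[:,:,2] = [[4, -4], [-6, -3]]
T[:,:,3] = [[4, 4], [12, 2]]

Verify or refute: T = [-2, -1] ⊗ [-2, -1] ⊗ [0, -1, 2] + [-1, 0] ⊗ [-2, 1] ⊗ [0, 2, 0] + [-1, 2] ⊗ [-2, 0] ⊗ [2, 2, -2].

No

Reconstruct entry (2,1,2) from the claimed factors: Σₗ aₗ[2]bₗ[1]cₗ[2] = (-1)·(-2)·(-1) + (0)·(-2)·(2) + (2)·(-2)·(2) = -10, but T[2,1,2] = -6. The claim is false.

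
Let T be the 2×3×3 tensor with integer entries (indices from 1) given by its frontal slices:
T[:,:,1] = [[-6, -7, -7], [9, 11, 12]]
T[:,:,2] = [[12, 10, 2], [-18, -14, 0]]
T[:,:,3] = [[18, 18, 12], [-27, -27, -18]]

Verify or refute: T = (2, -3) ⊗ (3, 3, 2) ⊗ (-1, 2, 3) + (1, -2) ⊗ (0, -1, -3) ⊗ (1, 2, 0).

Reconstruct entrywise from the claimed factors. For example, T[1,1,1] = -6 and Σₗ aₗ[1]bₗ[1]cₗ[1] = (2)·(3)·(-1) + (1)·(0)·(1) = -6; checking all 18 entries, every one matches. The claim holds.

Yes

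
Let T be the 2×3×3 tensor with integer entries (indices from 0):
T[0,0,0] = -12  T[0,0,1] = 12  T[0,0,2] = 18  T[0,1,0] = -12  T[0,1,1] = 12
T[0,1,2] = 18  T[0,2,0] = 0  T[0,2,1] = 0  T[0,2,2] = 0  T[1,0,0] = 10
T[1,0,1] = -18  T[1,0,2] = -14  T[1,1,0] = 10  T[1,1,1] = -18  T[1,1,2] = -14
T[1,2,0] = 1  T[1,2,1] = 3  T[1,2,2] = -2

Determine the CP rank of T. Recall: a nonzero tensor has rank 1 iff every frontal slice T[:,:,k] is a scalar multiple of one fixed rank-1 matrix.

2

Lower bound: in the mode-1 unfolding of T (rows indexed by i, columns by (j,k)) the 2×2 minor on rows i ∈ {0, 1}, columns (j,k) ∈ {(0,0), (0,1)} is det [[-12, 12], [10, -18]] = 96 ≠ 0, so that unfolding has rank ≥ 2 and hence rank(T) ≥ 2 (CP rank is at least every unfolding rank, though it can be larger).
Upper bound: with S_k = T[:,:,k], the two rank-1 terms a₁b₁ᵀ, a₂b₂ᵀ are the rank-1 members of the pencil x·S₀ + y·S₁.
The 2×2 minor of x·S₀ + y·S₁ on rows {0,1}, columns {0,2} is −12·x² − 24·xy + 36·y² = (-12)·(x + 3·y)(x − y), vanishing at (x:y) = (3:-1) and (1:1).
M₁ = 3·S₀ − S₁ = [[-48, -48, 0], [48, 48, 0]] = (-48)·[1, -1][1, 1, 0]ᵀ and M₂ = S₀ + S₁ = [[0, 0, 0], [-8, -8, 4]] = (-4)·[0, 1][2, 2, -1]ᵀ, so take a₁ = [1, -1], b₁ = [1, 1, 0], a₂ = [0, 1], b₂ = [2, 2, -1].
Each slice is an integer combination of E₁ = a₁b₁ᵀ and E₂ = a₂b₂ᵀ: S₀ = −12·E₁ − E₂, S₁ = 12·E₁ − 3·E₂, S₂ = 18·E₁ + 2·E₂; reading off coefficients, c₁ = [-12, 12, 18] and c₂ = [-1, -3, 2].
Hence T = [1, -1] ⊗ [1, 1, 0] ⊗ [-12, 12, 18] + [0, 1] ⊗ [2, 2, -1] ⊗ [-1, -3, 2], so rank(T) ≤ 2.
These bounds meet, so rank(T) = 2.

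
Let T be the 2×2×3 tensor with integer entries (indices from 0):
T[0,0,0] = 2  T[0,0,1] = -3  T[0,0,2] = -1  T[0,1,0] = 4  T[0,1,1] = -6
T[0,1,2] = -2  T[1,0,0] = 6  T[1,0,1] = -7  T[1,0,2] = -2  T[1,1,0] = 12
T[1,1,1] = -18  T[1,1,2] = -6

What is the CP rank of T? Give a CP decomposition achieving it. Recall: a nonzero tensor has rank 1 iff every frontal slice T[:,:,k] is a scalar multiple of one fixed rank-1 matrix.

Lower bound: the mode-1 unfolding of T (rows indexed by i, columns by (j,k) = (0,0), (0,1), (0,2), (1,0), (1,1), (1,2)) is [[2, -3, -1, 4, -6, -2], [6, -7, -2, 12, -18, -6]].
There the 2×2 minor on rows i ∈ {0, 1}, columns (j,k) ∈ {(0,0), (0,1)} is det [[2, -3], [6, -7]] = 4 ≠ 0, so this unfolding has rank ≥ 2; CP rank is at least every unfolding rank, so rank(T) ≥ 2. (Unfolding ranks only ever bound the CP rank from below — rank(T) can be strictly larger than all of them — so the matching upper bound has to come from an explicit 2-term decomposition.)
Upper bound — finding two terms. Write S_k = T[:,:,k] for the frontal slices: S₀ = [[2, 4], [6, 12]], S₁ = [[-3, -6], [-7, -18]], S₂ = [[-1, -2], [-2, -6]].
If T = a₁ ∘ b₁ ∘ c₁ + a₂ ∘ b₂ ∘ c₂ then each S_k = c₁[k]·a₁b₁ᵀ + c₂[k]·a₂b₂ᵀ. S₀ and S₁ are linearly independent, so a₁b₁ᵀ and a₂b₂ᵀ must span the same plane of matrices: they are the rank-1 matrices of the form x·S₀ + y·S₁.
det(x·S₀ + y·S₁) is −8·xy + 12·y² = (-4)·(2·x − 3·y)(y), vanishing at (x:y) = (3:2) and (1:0).
M₁ = 3·S₀ + 2·S₁ = [[0, 0], [4, 0]] = 4·[0, 1][1, 0]ᵀ and M₂ = S₀ = [[2, 4], [6, 12]] = 2·[1, 3][1, 2]ᵀ, so take a₁ = [0, 1], b₁ = [1, 0], a₂ = [1, 3], b₂ = [1, 2].
Each slice is an integer combination of E₁ = a₁b₁ᵀ and E₂ = a₂b₂ᵀ: S₀ = 2·E₂, S₁ = 2·E₁ − 3·E₂, S₂ = E₁ − E₂; reading off coefficients, c₁ = [0, 2, 1] and c₂ = [2, -3, -1].
Hence T = [0, 1] ∘ [1, 0] ∘ [0, 2, 1] + [1, 3] ∘ [1, 2] ∘ [2, -3, -1], so rank(T) ≤ 2.
These bounds meet, so rank(T) = 2.
Check entry T[0,0,0] = 2: (0)·(1)·(0) + (1)·(1)·(2) = 2.

rank(T) = 2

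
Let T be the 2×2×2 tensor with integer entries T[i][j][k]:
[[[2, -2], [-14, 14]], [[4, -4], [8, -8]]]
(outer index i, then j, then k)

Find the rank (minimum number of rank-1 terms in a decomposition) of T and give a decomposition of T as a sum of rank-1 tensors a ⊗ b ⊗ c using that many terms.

Lower bound: in the mode-2 unfolding of T (rows indexed by j, columns by (i,k)) the 2×2 minor on rows j ∈ {0, 1}, columns (i,k) ∈ {(0,0), (1,0)} is det [[2, 4], [-14, 8]] = 72 ≠ 0, so that unfolding has rank ≥ 2 and hence rank(T) ≥ 2 (CP rank is at least every unfolding rank, though it can be larger).
Upper bound: T[:,:,k] = c[k]·M for every slice, with c = [1, -1] and M = [[2, -14], [4, 8]] (rows i, columns j).
Splitting M by its rows (i = 0, 1), M = [1, 0][2, -14]ᵀ + [0, 1][4, 8]ᵀ.
Hence T = [1, 0] ⊗ [2, -14] ⊗ [1, -1] + [0, 1] ⊗ [4, 8] ⊗ [1, -1], so rank(T) ≤ 2.
These bounds meet, so rank(T) = 2.

rank(T) = 2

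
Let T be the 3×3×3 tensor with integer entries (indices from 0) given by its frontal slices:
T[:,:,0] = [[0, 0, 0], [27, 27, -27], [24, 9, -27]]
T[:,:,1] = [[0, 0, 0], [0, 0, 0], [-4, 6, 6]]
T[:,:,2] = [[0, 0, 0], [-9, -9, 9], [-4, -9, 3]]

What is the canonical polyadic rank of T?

2

Lower bound: the mode-2 unfolding of T (rows indexed by j, columns by (i,k) = (0,0), (0,1), (0,2), (1,0), (1,1), (1,2), (2,0), (2,1), (2,2)) is [[0, 0, 0, 27, 0, -9, 24, -4, -4], [0, 0, 0, 27, 0, -9, 9, 6, -9], [0, 0, 0, -27, 0, 9, -27, 6, 3]].
There the 2×2 minor on rows j ∈ {0, 1}, columns (i,k) ∈ {(1,0), (2,0)} is det [[27, 24], [27, 9]] = -405 ≠ 0, so this unfolding has rank ≥ 2; CP rank is at least every unfolding rank, so rank(T) ≥ 2. (Flattening ranks never certify an upper bound on CP rank; for that we must actually write T with 2 rank-1 terms.)
Upper bound — finding two terms. Write S_k = T[:,:,k] for the frontal slices: S₀ = [[0, 0, 0], [27, 27, -27], [24, 9, -27]], S₁ = [[0, 0, 0], [0, 0, 0], [-4, 6, 6]], S₂ = [[0, 0, 0], [-9, -9, 9], [-4, -9, 3]].
If T = a₁ (x) b₁ (x) c₁ + a₂ (x) b₂ (x) c₂ then each S_k = c₁[k]·a₁b₁ᵀ + c₂[k]·a₂b₂ᵀ. S₀ and S₁ are linearly independent, so a₁b₁ᵀ and a₂b₂ᵀ must span the same plane of matrices: they are the rank-1 matrices of the form x·S₀ + y·S₁.
The 2×2 minor of x·S₀ + y·S₁ on rows {1,2}, columns {0,1} is −405·x² + 270·xy = (-135)·(3·x − 2·y)(x), vanishing at (x:y) = (2:3) and (0:1).
M₁ = 2·S₀ + 3·S₁ = [[0, 0, 0], [54, 54, -54], [36, 36, -36]] = 18·[0, 3, 2][1, 1, -1]ᵀ and M₂ = S₁ = [[0, 0, 0], [0, 0, 0], [-4, 6, 6]] = (-2)·[0, 0, 1][2, -3, -3]ᵀ, so take a₁ = [0, 3, 2], b₁ = [1, 1, -1], a₂ = [0, 0, 1], b₂ = [2, -3, -3].
Each slice is an integer combination of E₁ = a₁b₁ᵀ and E₂ = a₂b₂ᵀ: S₀ = 9·E₁ + 3·E₂, S₁ = −2·E₂, S₂ = −3·E₁ + E₂; reading off coefficients, c₁ = [9, 0, -3] and c₂ = [3, -2, 1].
Hence T = [0, 3, 2] (x) [1, 1, -1] (x) [9, 0, -3] + [0, 0, 1] (x) [2, -3, -3] (x) [3, -2, 1], so rank(T) ≤ 2.
These bounds meet, so rank(T) = 2.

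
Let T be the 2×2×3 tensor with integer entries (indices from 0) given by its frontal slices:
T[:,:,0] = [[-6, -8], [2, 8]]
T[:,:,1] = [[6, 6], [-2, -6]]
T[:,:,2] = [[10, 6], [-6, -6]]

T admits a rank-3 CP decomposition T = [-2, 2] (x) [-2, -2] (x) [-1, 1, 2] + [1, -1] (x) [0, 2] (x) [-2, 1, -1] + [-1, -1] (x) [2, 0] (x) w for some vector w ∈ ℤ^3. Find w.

w = [1, -1, -1]

Subtract the known terms from T to get the rank-1 residual R = [-1, -1] (x) [2, 0] (x) w, so R[i,j,k] = a[i]·b[j]·w[k]. Pick indices with nonzero a[0]·b[0] = (-1)·(2) = -2. Only the fibre through (0,0,·) is needed: R[0,0,:] = T[0,0,:] − Σₗ aₗ[0]bₗ[0]cₗ = [-6, 6, 10] − (-2)·(-2)·[-1, 1, 2] − (1)·(0)·[-2, 1, -1] = [-2, 2, 2]. Then w[k] = R[0,0,k] / -2 for each k, giving w = [-2, 2, 2] / -2 = [1, -1, -1].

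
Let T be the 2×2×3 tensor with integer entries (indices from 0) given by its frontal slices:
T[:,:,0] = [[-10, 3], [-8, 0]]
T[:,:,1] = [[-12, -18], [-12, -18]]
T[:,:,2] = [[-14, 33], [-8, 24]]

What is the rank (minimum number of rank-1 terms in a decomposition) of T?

Lower bound: the mode-3 unfolding of T (rows indexed by k, columns by (i,j) = (0,0), (0,1), (1,0), (1,1)) is [[-10, 3, -8, 0], [-12, -18, -12, -18], [-14, 33, -8, 24]].
There the 2×2 minor on rows k ∈ {0, 1}, columns (i,j) ∈ {(0,0), (0,1)} is det [[-10, 3], [-12, -18]] = 216 ≠ 0, so this unfolding has rank ≥ 2; CP rank is at least every unfolding rank, so rank(T) ≥ 2. (Unfolding ranks only ever bound the CP rank from below — rank(T) can be strictly larger than all of them — so the matching upper bound has to come from an explicit 2-term decomposition.)
Upper bound — finding two terms. Write S_k = T[:,:,k] for the frontal slices: S₀ = [[-10, 3], [-8, 0]], S₁ = [[-12, -18], [-12, -18]], S₂ = [[-14, 33], [-8, 24]].
If T = a₁ ⊗ b₁ ⊗ c₁ + a₂ ⊗ b₂ ⊗ c₂ then each S_k = c₁[k]·a₁b₁ᵀ + c₂[k]·a₂b₂ᵀ. S₀ and S₁ are linearly independent, so a₁b₁ᵀ and a₂b₂ᵀ must span the same plane of matrices: they are the rank-1 matrices of the form x·S₀ + y·S₁.
det(x·S₀ + y·S₁) is 24·x² + 72·xy = 24·(x + 3·y)(x), vanishing at (x:y) = (3:-1) and (0:1).
M₁ = 3·S₀ − S₁ = [[-18, 27], [-12, 18]] = (-3)·[3, 2][2, -3]ᵀ and M₂ = S₁ = [[-12, -18], [-12, -18]] = (-6)·[1, 1][2, 3]ᵀ, so take a₁ = [3, 2], b₁ = [2, -3], a₂ = [1, 1], b₂ = [2, 3].
Each slice is an integer combination of E₁ = a₁b₁ᵀ and E₂ = a₂b₂ᵀ: S₀ = −E₁ − 2·E₂, S₁ = −6·E₂, S₂ = −3·E₁ + 2·E₂; reading off coefficients, c₁ = [-1, 0, -3] and c₂ = [-2, -6, 2].
Hence T = [3, 2] ⊗ [2, -3] ⊗ [-1, 0, -3] + [1, 1] ⊗ [2, 3] ⊗ [-2, -6, 2], so rank(T) ≤ 2.
These bounds meet, so rank(T) = 2.

2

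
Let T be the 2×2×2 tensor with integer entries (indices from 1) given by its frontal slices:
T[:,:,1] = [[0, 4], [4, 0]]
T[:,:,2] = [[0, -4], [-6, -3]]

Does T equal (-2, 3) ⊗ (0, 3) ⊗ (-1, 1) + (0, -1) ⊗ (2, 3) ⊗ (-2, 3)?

Reconstruct entry (1,2,1) from the claimed factors: Σₗ aₗ[1]bₗ[2]cₗ[1] = (-2)·(3)·(-1) + (0)·(3)·(-2) = 6, but T[1,2,1] = 4. The claim is false.

No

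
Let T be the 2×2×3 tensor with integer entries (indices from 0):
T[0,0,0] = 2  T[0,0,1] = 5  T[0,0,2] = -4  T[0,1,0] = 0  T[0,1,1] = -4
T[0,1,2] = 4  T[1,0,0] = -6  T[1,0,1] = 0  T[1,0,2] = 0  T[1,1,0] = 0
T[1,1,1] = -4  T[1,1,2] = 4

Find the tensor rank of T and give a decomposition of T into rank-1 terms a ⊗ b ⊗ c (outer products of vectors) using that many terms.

Lower bound: the mode-3 unfolding of T (rows indexed by k, columns by (i,j) = (0,0), (0,1), (1,0), (1,1)) is [[2, 0, -6, 0], [5, -4, 0, -4], [-4, 4, 0, 4]].
There the 3×3 minor on rows k ∈ {0, 1, 2}, columns (i,j) ∈ {(0,0), (0,1), (1,0)} is det [[2, 0, -6], [5, -4, 0], [-4, 4, 0]] = -24 ≠ 0, so this unfolding has rank ≥ 3; CP rank is at least every unfolding rank, so rank(T) ≥ 3. (Flattening ranks never certify an upper bound on CP rank; for that we must actually write T with 3 rank-1 terms.)
Upper bound: T is a sum of 3 rank-1 terms, T = (0, 1) ⊗ (1, 0) ⊗ (-2, -2, 4) + (1, -2) ⊗ (1, 0) ⊗ (2, 1, 0) + (1, 1) ⊗ (1, -1) ⊗ (0, 4, -4) (written with every a and b primitive with positive leading entry and the scale carried by c; CP decompositions are not unique, and this one is verified by expanding entrywise), so rank(T) ≤ 3.
These bounds meet, so rank(T) = 3.
Check entry T[1,1,1] = -4: (1)·(0)·(-2) + (-2)·(0)·(1) + (1)·(-1)·(4) = -4.

rank(T) = 3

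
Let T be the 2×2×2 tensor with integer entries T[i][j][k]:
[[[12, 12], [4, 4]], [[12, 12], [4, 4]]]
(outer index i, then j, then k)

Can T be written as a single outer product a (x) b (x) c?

Yes

If T = a (x) b (x) c then every fibre of T is a multiple of the corresponding factor, so read the factors off the fibres through the nonzero entry T[0,0,0] = 12.
The mode-1 fibre T[:,0,0] = [12, 12] gives a = (1, 1) (primitive direction); the mode-2 fibre T[0,:,0] = [12, 4] gives b = (3, 1); then c[k] = T[0,0,k] / (a[0]·b[0]) = [12, 12] / 3 = (4, 4).
Expanding (1, 1) (x) (3, 1) (x) (4, 4) reproduces all 8 entries of T, so T = (1, 1) (x) (3, 1) (x) (4, 4) and rank(T) ≤ 1.
Equivalently every frontal slice T[:,:,k] is c[k] times the rank-1 matrix (1, 1) (x) (3, 1). So T has rank 1 (it is nonzero).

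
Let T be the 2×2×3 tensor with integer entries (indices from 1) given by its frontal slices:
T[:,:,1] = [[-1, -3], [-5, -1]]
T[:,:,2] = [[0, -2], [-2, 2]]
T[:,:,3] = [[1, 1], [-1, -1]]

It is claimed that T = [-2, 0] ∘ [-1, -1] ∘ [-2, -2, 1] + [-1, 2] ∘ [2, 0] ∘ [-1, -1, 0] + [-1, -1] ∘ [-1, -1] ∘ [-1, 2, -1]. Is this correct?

No

Reconstruct entry (1,1,1) from the claimed factors: Σₗ aₗ[1]bₗ[1]cₗ[1] = (-2)·(-1)·(-2) + (-1)·(2)·(-1) + (-1)·(-1)·(-1) = -3, but T[1,1,1] = -1. The claim is false.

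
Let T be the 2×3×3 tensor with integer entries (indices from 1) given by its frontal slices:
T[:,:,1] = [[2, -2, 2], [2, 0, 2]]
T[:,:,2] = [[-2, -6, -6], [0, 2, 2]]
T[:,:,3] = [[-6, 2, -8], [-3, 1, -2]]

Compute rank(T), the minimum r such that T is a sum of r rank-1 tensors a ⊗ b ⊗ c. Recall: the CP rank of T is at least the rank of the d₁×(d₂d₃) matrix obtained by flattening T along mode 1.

Lower bound: the mode-3 unfolding of T (rows indexed by k, columns by (i,j) = (1,1), (1,2), (1,3), (2,1), (2,2), (2,3)) is [[2, -2, 2, 2, 0, 2], [-2, -6, -6, 0, 2, 2], [-6, 2, -8, -3, 1, -2]].
There the 3×3 minor on rows k ∈ {1, 2, 3}, columns (i,j) ∈ {(1,1), (1,2), (2,1)} is det [[2, -2, 2], [-2, -6, 0], [-6, 2, -3]] = -32 ≠ 0, so this unfolding has rank ≥ 3; CP rank is at least every unfolding rank, so rank(T) ≥ 3. (This is only a lower bound: in general the CP rank may exceed every unfolding rank, so we still need to exhibit 3 rank-1 terms summing to T.)
Upper bound: T is a sum of 3 rank-1 terms, T = (0, 1) ⊗ (1, 0, 1) ⊗ (2, -2, -4) + (1, 0) ⊗ (1, -1, 1) ⊗ (2, 2, -4) + (2, -1) ⊗ (1, 1, 2) ⊗ (0, -2, -1) (one valid choice — decompositions are not unique — normalised so each a, b is primitive with positive first nonzero entry; check it by expanding all entries), so rank(T) ≤ 3.
These bounds meet, so rank(T) = 3.

3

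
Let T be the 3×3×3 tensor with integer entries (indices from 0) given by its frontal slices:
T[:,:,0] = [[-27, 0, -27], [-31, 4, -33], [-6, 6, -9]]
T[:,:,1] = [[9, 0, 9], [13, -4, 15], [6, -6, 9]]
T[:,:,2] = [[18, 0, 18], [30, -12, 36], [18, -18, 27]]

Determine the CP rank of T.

Lower bound: the mode-1 unfolding of T (rows indexed by i, columns by (j,k) = (0,0), (0,1), (0,2), (1,0), (1,1), (1,2), (2,0), (2,1), (2,2)) is [[-27, 9, 18, 0, 0, 0, -27, 9, 18], [-31, 13, 30, 4, -4, -12, -33, 15, 36], [-6, 6, 18, 6, -6, -18, -9, 9, 27]].
There the 2×2 minor on rows i ∈ {0, 1}, columns (j,k) ∈ {(0,0), (0,1)} is det [[-27, 9], [-31, 13]] = -72 ≠ 0, so this unfolding has rank ≥ 2; CP rank is at least every unfolding rank, so rank(T) ≥ 2. (Flattening ranks never certify an upper bound on CP rank; for that we must actually write T with 2 rank-1 terms.)
Upper bound — finding two terms. Write S_k = T[:,:,k] for the frontal slices: S₀ = [[-27, 0, -27], [-31, 4, -33], [-6, 6, -9]], S₁ = [[9, 0, 9], [13, -4, 15], [6, -6, 9]], S₂ = [[18, 0, 18], [30, -12, 36], [18, -18, 27]].
If T = a₁ ⊗ b₁ ⊗ c₁ + a₂ ⊗ b₂ ⊗ c₂ then each S_k = c₁[k]·a₁b₁ᵀ + c₂[k]·a₂b₂ᵀ. S₀ and S₁ are linearly independent, so a₁b₁ᵀ and a₂b₂ᵀ must span the same plane of matrices: they are the rank-1 matrices of the form x·S₀ + y·S₁.
The 2×2 minor of x·S₀ + y·S₁ on rows {0,1}, columns {0,1} is −108·x² + 144·xy − 36·y² = (-36)·(3·x − y)(x − y), vanishing at (x:y) = (1:3) and (1:1).
M₁ = S₀ + 3·S₁ = [[0, 0, 0], [8, -8, 12], [12, -12, 18]] = 2·[0, 2, 3][2, -2, 3]ᵀ and M₂ = S₀ + S₁ = [[-18, 0, -18], [-18, 0, -18], [0, 0, 0]] = (-18)·[1, 1, 0][1, 0, 1]ᵀ, so take a₁ = [0, 2, 3], b₁ = [2, -2, 3], a₂ = [1, 1, 0], b₂ = [1, 0, 1].
Each slice is an integer combination of E₁ = a₁b₁ᵀ and E₂ = a₂b₂ᵀ: S₀ = −E₁ − 27·E₂, S₁ = E₁ + 9·E₂, S₂ = 3·E₁ + 18·E₂; reading off coefficients, c₁ = [-1, 1, 3] and c₂ = [-27, 9, 18].
Hence T = [0, 2, 3] ⊗ [2, -2, 3] ⊗ [-1, 1, 3] + [1, 1, 0] ⊗ [1, 0, 1] ⊗ [-27, 9, 18], so rank(T) ≤ 2.
These bounds meet, so rank(T) = 2.

2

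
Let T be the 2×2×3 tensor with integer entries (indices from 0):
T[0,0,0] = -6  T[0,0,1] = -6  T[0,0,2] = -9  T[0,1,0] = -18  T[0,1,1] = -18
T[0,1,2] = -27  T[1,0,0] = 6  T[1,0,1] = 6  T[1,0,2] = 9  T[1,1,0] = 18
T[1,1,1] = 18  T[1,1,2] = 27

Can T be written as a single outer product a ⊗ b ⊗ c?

If T = a ⊗ b ⊗ c then every fibre of T is a multiple of the corresponding factor, so read the factors off the fibres through the nonzero entry T[0,0,0] = -6.
The mode-1 fibre T[:,0,0] = [-6, 6] gives a = [1, -1] (primitive direction); the mode-2 fibre T[0,:,0] = [-6, -18] gives b = [1, 3]; then c[k] = T[0,0,k] / (a[0]·b[0]) = [-6, -6, -9] / 1 = [-6, -6, -9].
Expanding [1, -1] ⊗ [1, 3] ⊗ [-6, -6, -9] reproduces all 12 entries of T, so T = [1, -1] ⊗ [1, 3] ⊗ [-6, -6, -9] and rank(T) ≤ 1.
Equivalently every frontal slice T[:,:,k] is c[k] times the rank-1 matrix [1, -1] ⊗ [1, 3]. So T has rank 1 (it is nonzero).

Yes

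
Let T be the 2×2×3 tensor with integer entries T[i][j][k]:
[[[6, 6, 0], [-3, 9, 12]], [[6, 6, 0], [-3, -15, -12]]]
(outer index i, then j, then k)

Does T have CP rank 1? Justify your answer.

The mode-1 unfolding of T (rows indexed by i, columns by (j,k) = (0,0), (0,1), (0,2), (1,0), (1,1), (1,2)) is [[6, 6, 0, -3, 9, 12], [6, 6, 0, -3, -15, -12]].
There the 2×2 minor on rows i ∈ {0, 1}, columns (j,k) ∈ {(0,0), (1,1)} is det [[6, 9], [6, -15]] = -144 ≠ 0, so this unfolding has rank ≥ 2; CP rank is at least every unfolding rank, so rank(T) ≥ 2.
In particular rank(T) ≥ 2 > 1, so T is not rank-1.

No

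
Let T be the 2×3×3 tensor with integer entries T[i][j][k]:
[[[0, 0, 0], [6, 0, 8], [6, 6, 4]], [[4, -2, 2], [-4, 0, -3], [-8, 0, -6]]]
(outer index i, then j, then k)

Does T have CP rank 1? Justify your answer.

No

The mode-3 unfolding of T (rows indexed by k, columns by (i,j) = (0,0), (0,1), (0,2), (1,0), (1,1), (1,2)) is [[0, 6, 6, 4, -4, -8], [0, 0, 6, -2, 0, 0], [0, 8, 4, 2, -3, -6]].
There the 3×3 minor on rows k ∈ {0, 1, 2}, columns (i,j) ∈ {(0,1), (0,2), (1,0)} is det [[6, 6, 4], [0, 6, -2], [8, 4, 2]] = -168 ≠ 0, so this unfolding has rank ≥ 3; CP rank is at least every unfolding rank, so rank(T) ≥ 3.
In particular rank(T) ≥ 3 > 1, so T is not rank-1.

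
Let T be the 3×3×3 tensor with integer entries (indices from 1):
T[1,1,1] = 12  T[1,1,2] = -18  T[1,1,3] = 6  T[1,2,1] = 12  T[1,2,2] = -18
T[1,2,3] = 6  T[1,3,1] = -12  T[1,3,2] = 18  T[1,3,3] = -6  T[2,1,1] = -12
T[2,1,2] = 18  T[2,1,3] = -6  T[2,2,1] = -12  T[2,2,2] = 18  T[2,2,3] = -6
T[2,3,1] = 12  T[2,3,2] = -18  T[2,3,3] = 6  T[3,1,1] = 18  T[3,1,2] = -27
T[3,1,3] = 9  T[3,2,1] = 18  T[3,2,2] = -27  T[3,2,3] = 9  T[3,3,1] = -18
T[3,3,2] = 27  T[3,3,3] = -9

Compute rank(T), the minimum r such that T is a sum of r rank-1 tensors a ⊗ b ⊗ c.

Lower bound: T ≠ 0 (e.g. T[1,1,1] = 12), so rank(T) ≥ 1.
Upper bound: the mode-1 fibre T[:,1,1] = [12, -12, 18] gives a = [2, -2, 3] (primitive direction); the mode-2 fibre T[1,:,1] = [12, 12, -12] gives b = [1, 1, -1]; then c[k] = T[1,1,k] / (a[1]·b[1]) = [12, -18, 6] / 2 = [6, -9, 3].
Expanding [2, -2, 3] ⊗ [1, 1, -1] ⊗ [6, -9, 3] reproduces all 27 entries of T, so T = [2, -2, 3] ⊗ [1, 1, -1] ⊗ [6, -9, 3] and rank(T) ≤ 1.
These bounds meet, so rank(T) = 1.

1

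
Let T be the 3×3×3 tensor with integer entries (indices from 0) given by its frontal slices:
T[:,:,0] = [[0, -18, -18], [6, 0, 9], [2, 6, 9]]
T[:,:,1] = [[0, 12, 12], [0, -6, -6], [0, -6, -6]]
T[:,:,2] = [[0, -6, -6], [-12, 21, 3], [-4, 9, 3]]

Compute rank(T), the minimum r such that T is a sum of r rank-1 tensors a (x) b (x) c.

Lower bound: the mode-1 unfolding of T (rows indexed by i, columns by (j,k) = (0,0), (0,1), (0,2), (1,0), (1,1), (1,2), (2,0), (2,1), (2,2)) is [[0, 0, 0, -18, 12, -6, -18, 12, -6], [6, 0, -12, 0, -6, 21, 9, -6, 3], [2, 0, -4, 6, -6, 9, 9, -6, 3]].
There the 2×2 minor on rows i ∈ {0, 1}, columns (j,k) ∈ {(0,0), (1,0)} is det [[0, -18], [6, 0]] = 108 ≠ 0, so this unfolding has rank ≥ 2; CP rank is at least every unfolding rank, so rank(T) ≥ 2. (This is only a lower bound: in general the CP rank may exceed every unfolding rank, so we still need to exhibit 2 rank-1 terms summing to T.)
Upper bound — finding two terms. Write S_k = T[:,:,k] for the frontal slices: S₀ = [[0, -18, -18], [6, 0, 9], [2, 6, 9]], S₁ = [[0, 12, 12], [0, -6, -6], [0, -6, -6]], S₂ = [[0, -6, -6], [-12, 21, 3], [-4, 9, 3]].
If T = a₁ (x) b₁ (x) c₁ + a₂ (x) b₂ (x) c₂ then each S_k = c₁[k]·a₁b₁ᵀ + c₂[k]·a₂b₂ᵀ. S₀ and S₁ are linearly independent, so a₁b₁ᵀ and a₂b₂ᵀ must span the same plane of matrices: they are the rank-1 matrices of the form x·S₀ + y·S₁.
The 2×2 minor of x·S₀ + y·S₁ on rows {0,1}, columns {0,1} is 108·x² − 72·xy = 36·(3·x − 2·y)(x), vanishing at (x:y) = (2:3) and (0:1).
M₁ = 2·S₀ + 3·S₁ = [[0, 0, 0], [12, -18, 0], [4, -6, 0]] = 2·[0, 3, 1][2, -3, 0]ᵀ and M₂ = S₁ = [[0, 12, 12], [0, -6, -6], [0, -6, -6]] = 6·[2, -1, -1][0, 1, 1]ᵀ, so take a₁ = [0, 3, 1], b₁ = [2, -3, 0], a₂ = [2, -1, -1], b₂ = [0, 1, 1].
Each slice is an integer combination of E₁ = a₁b₁ᵀ and E₂ = a₂b₂ᵀ: S₀ = E₁ − 9·E₂, S₁ = 6·E₂, S₂ = −2·E₁ − 3·E₂; reading off coefficients, c₁ = [1, 0, -2] and c₂ = [-9, 6, -3].
Hence T = [0, 3, 1] (x) [2, -3, 0] (x) [1, 0, -2] + [2, -1, -1] (x) [0, 1, 1] (x) [-9, 6, -3], so rank(T) ≤ 2.
These bounds meet, so rank(T) = 2.

2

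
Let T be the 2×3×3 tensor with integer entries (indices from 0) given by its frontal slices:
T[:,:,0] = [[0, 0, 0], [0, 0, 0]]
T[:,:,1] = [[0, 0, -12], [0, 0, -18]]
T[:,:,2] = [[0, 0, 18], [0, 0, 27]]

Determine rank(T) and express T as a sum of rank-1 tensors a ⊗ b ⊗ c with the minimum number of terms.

Lower bound: T ≠ 0 (e.g. T[0,2,1] = -12), so rank(T) ≥ 1.
Upper bound: if T = a ⊗ b ⊗ c then every fibre of T is a multiple of the corresponding factor, so read the factors off the fibres through the nonzero entry T[0,2,1] = -12.
The mode-1 fibre T[:,2,1] = [-12, -18] gives a = (2, 3) (primitive direction); the mode-2 fibre T[0,:,1] = [0, 0, -12] gives b = (0, 0, 1); then c[k] = T[0,2,k] / (a[0]·b[2]) = [0, -12, 18] / 2 = (0, -6, 9).
Expanding (2, 3) ⊗ (0, 0, 1) ⊗ (0, -6, 9) reproduces all 18 entries of T, so T = (2, 3) ⊗ (0, 0, 1) ⊗ (0, -6, 9) and rank(T) ≤ 1.
These bounds meet, so rank(T) = 1.

rank(T) = 1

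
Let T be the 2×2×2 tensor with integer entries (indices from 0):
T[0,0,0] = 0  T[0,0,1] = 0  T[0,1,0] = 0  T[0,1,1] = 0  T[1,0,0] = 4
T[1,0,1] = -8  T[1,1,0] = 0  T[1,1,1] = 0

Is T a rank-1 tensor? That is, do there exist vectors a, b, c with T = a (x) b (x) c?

Yes

If T = a (x) b (x) c then every fibre of T is a multiple of the corresponding factor, so read the factors off the fibres through the nonzero entry T[1,0,0] = 4.
The mode-1 fibre T[:,0,0] = [0, 4] gives a = [0, 1] (primitive direction); the mode-2 fibre T[1,:,0] = [4, 0] gives b = [1, 0]; then c[k] = T[1,0,k] / (a[1]·b[0]) = [4, -8] / 1 = [4, -8].
Expanding [0, 1] (x) [1, 0] (x) [4, -8] reproduces all 8 entries of T, so T = [0, 1] (x) [1, 0] (x) [4, -8] and rank(T) ≤ 1.
Equivalently every frontal slice T[:,:,k] is c[k] times the rank-1 matrix [0, 1] (x) [1, 0]. So T has rank 1 (it is nonzero).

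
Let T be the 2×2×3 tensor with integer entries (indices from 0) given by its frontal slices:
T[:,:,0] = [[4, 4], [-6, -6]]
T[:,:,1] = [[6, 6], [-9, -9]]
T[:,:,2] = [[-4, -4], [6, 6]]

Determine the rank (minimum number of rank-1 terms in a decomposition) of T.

1

Lower bound: T ≠ 0 (e.g. T[0,0,0] = 4), so rank(T) ≥ 1.
Upper bound: the mode-1 fibre T[:,0,0] = [4, -6] gives a = [2, -3] (primitive direction); the mode-2 fibre T[0,:,0] = [4, 4] gives b = [1, 1]; then c[k] = T[0,0,k] / (a[0]·b[0]) = [4, 6, -4] / 2 = [2, 3, -2].
Expanding [2, -3] ∘ [1, 1] ∘ [2, 3, -2] reproduces all 12 entries of T, so T = [2, -3] ∘ [1, 1] ∘ [2, 3, -2] and rank(T) ≤ 1.
These bounds meet, so rank(T) = 1.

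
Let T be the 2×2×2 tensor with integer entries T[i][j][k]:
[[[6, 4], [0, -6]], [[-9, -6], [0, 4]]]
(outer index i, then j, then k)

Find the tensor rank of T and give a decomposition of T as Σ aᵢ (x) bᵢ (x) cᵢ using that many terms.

rank(T) = 2

Lower bound: the mode-1 unfolding of T (rows indexed by i, columns by (j,k) = (0,0), (0,1), (1,0), (1,1)) is [[6, 4, 0, -6], [-9, -6, 0, 4]].
There the 2×2 minor on rows i ∈ {0, 1}, columns (j,k) ∈ {(0,0), (1,1)} is det [[6, -6], [-9, 4]] = -30 ≠ 0, so this unfolding has rank ≥ 2; CP rank is at least every unfolding rank, so rank(T) ≥ 2. (Unfolding ranks only ever bound the CP rank from below — rank(T) can be strictly larger than all of them — so the matching upper bound has to come from an explicit 2-term decomposition.)
Upper bound — finding two terms. Write S_k = T[:,:,k] for the frontal slices: S₀ = [[6, 0], [-9, 0]], S₁ = [[4, -6], [-6, 4]].
If T = a₁ (x) b₁ (x) c₁ + a₂ (x) b₂ (x) c₂ then each S_k = c₁[k]·a₁b₁ᵀ + c₂[k]·a₂b₂ᵀ. S₀ and S₁ are linearly independent, so a₁b₁ᵀ and a₂b₂ᵀ must span the same plane of matrices: they are the rank-1 matrices of the form x·S₀ + y·S₁.
det(x·S₀ + y·S₁) is −30·xy − 20·y² = (-10)·(3·x + 2·y)(y), vanishing at (x:y) = (2:-3) and (1:0).
M₁ = 2·S₀ − 3·S₁ = [[0, 18], [0, -12]] = 6·(3, -2)(0, 1)ᵀ and M₂ = S₀ = [[6, 0], [-9, 0]] = 3·(2, -3)(1, 0)ᵀ, so take a₁ = (3, -2), b₁ = (0, 1), a₂ = (2, -3), b₂ = (1, 0).
Each slice is an integer combination of E₁ = a₁b₁ᵀ and E₂ = a₂b₂ᵀ: S₀ = 3·E₂, S₁ = −2·E₁ + 2·E₂; reading off coefficients, c₁ = (0, -2) and c₂ = (3, 2).
Hence T = (3, -2) (x) (0, 1) (x) (0, -2) + (2, -3) (x) (1, 0) (x) (3, 2), so rank(T) ≤ 2.
These bounds meet, so rank(T) = 2.
Check entry T[1,1,0] = 0: (-2)·(1)·(0) + (-3)·(0)·(3) = 0.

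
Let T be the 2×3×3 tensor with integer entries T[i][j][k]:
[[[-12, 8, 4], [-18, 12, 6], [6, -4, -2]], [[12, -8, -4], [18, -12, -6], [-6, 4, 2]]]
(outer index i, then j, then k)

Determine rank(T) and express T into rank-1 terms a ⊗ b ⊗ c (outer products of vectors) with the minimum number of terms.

Lower bound: T ≠ 0 (e.g. T[0,0,0] = -12), so rank(T) ≥ 1.
Upper bound: if T = a ⊗ b ⊗ c then every fibre of T is a multiple of the corresponding factor, so read the factors off the fibres through the nonzero entry T[0,0,0] = -12.
The mode-1 fibre T[:,0,0] = [-12, 12] gives a = [1, -1] (primitive direction); the mode-2 fibre T[0,:,0] = [-12, -18, 6] gives b = [2, 3, -1]; then c[k] = T[0,0,k] / (a[0]·b[0]) = [-12, 8, 4] / 2 = [-6, 4, 2].
Expanding [1, -1] ⊗ [2, 3, -1] ⊗ [-6, 4, 2] reproduces all 18 entries of T, so T = [1, -1] ⊗ [2, 3, -1] ⊗ [-6, 4, 2] and rank(T) ≤ 1.
These bounds meet, so rank(T) = 1.
Check entry T[1,1,0] = 18: (-1)·(3)·(-6) = 18.

rank(T) = 1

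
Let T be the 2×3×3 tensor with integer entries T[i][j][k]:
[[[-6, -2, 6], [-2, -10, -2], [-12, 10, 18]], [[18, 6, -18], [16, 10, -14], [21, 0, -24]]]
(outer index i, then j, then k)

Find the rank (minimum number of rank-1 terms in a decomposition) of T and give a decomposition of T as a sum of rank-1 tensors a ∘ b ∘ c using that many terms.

rank(T) = 2

Lower bound: the mode-2 unfolding of T (rows indexed by j, columns by (i,k) = (0,0), (0,1), (0,2), (1,0), (1,1), (1,2)) is [[-6, -2, 6, 18, 6, -18], [-2, -10, -2, 16, 10, -14], [-12, 10, 18, 21, 0, -24]].
There the 2×2 minor on rows j ∈ {0, 1}, columns (i,k) ∈ {(0,0), (0,1)} is det [[-6, -2], [-2, -10]] = 56 ≠ 0, so this unfolding has rank ≥ 2; CP rank is at least every unfolding rank, so rank(T) ≥ 2. (This is only a lower bound: in general the CP rank may exceed every unfolding rank, so we still need to exhibit 2 rank-1 terms summing to T.)
Upper bound — finding two terms. Write S_k = T[:,:,k] for the frontal slices: S₀ = [[-6, -2, -12], [18, 16, 21]], S₁ = [[-2, -10, 10], [6, 10, 0]], S₂ = [[6, -2, 18], [-18, -14, -24]].
If T = a₁ ∘ b₁ ∘ c₁ + a₂ ∘ b₂ ∘ c₂ then each S_k = c₁[k]·a₁b₁ᵀ + c₂[k]·a₂b₂ᵀ. S₀ and S₁ are linearly independent, so a₁b₁ᵀ and a₂b₂ᵀ must span the same plane of matrices: they are the rank-1 matrices of the form x·S₀ + y·S₁.
The 2×2 minor of x·S₀ + y·S₁ on rows {0,1}, columns {0,1} is −60·x² + 100·xy + 40·y² = (-20)·(x − 2·y)(3·x + y), vanishing at (x:y) = (2:1) and (1:-3).
M₁ = 2·S₀ + S₁ = [[-14, -14, -14], [42, 42, 42]] = (-14)·[1, -3][1, 1, 1]ᵀ and M₂ = S₀ − 3·S₁ = [[0, 28, -42], [0, -14, 21]] = 7·[2, -1][0, 2, -3]ᵀ, so take a₁ = [1, -3], b₁ = [1, 1, 1], a₂ = [2, -1], b₂ = [0, 2, -3].
Each slice is an integer combination of E₁ = a₁b₁ᵀ and E₂ = a₂b₂ᵀ: S₀ = −6·E₁ + E₂, S₁ = −2·E₁ − 2·E₂, S₂ = 6·E₁ − 2·E₂; reading off coefficients, c₁ = [-6, -2, 6] and c₂ = [1, -2, -2].
Hence T = [1, -3] ∘ [1, 1, 1] ∘ [-6, -2, 6] + [2, -1] ∘ [0, 2, -3] ∘ [1, -2, -2], so rank(T) ≤ 2.
These bounds meet, so rank(T) = 2.
Check entry T[1,0,0] = 18: (-3)·(1)·(-6) + (-1)·(0)·(1) = 18.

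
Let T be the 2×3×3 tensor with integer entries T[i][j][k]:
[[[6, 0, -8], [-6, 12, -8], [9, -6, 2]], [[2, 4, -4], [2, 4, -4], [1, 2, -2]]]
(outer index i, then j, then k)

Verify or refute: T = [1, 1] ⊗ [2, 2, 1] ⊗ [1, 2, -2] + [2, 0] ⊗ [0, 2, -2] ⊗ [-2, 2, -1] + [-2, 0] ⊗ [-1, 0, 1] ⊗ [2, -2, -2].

No

Reconstruct entry (0,2,0) from the claimed factors: Σₗ aₗ[0]bₗ[2]cₗ[0] = (1)·(1)·(1) + (2)·(-2)·(-2) + (-2)·(1)·(2) = 5, but T[0,2,0] = 9. The claim is false.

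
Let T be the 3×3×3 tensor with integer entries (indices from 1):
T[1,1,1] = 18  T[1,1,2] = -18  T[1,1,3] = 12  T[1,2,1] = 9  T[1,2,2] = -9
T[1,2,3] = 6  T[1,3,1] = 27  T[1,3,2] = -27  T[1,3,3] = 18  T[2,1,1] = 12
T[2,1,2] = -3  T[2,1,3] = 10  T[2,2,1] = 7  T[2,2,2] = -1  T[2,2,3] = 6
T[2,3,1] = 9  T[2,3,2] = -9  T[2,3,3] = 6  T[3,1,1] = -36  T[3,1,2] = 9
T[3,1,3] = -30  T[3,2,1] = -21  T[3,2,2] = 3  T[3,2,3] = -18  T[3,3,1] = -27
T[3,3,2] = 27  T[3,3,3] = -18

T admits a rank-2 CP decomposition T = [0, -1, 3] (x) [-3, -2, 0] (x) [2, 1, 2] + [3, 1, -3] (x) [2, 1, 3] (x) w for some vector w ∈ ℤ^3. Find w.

w = [3, -3, 2]

Subtract the known terms from T to get the rank-1 residual R = [3, 1, -3] (x) [2, 1, 3] (x) w, so R[i,j,k] = a[i]·b[j]·w[k]. Pick indices with nonzero a[1]·b[1] = (3)·(2) = 6. Only the fibre through (1,1,·) is needed: R[1,1,:] = T[1,1,:] − Σₗ aₗ[1]bₗ[1]cₗ = [18, -18, 12] − (0)·(-3)·[2, 1, 2] = [18, -18, 12]. Then w[k] = R[1,1,k] / 6 for each k, giving w = [18, -18, 12] / 6 = [3, -3, 2].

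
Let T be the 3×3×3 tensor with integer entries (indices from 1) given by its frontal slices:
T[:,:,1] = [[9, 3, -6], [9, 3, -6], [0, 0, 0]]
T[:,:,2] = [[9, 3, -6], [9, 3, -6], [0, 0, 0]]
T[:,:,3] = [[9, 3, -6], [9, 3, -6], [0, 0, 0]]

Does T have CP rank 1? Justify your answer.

If T = a ⊗ b ⊗ c then every fibre of T is a multiple of the corresponding factor, so read the factors off the fibres through the nonzero entry T[1,1,1] = 9.
The mode-1 fibre T[:,1,1] = [9, 9, 0] gives a = [1, 1, 0] (primitive direction); the mode-2 fibre T[1,:,1] = [9, 3, -6] gives b = [3, 1, -2]; then c[k] = T[1,1,k] / (a[1]·b[1]) = [9, 9, 9] / 3 = [3, 3, 3].
Expanding [1, 1, 0] ⊗ [3, 1, -2] ⊗ [3, 3, 3] reproduces all 27 entries of T, so T = [1, 1, 0] ⊗ [3, 1, -2] ⊗ [3, 3, 3] and rank(T) ≤ 1.
Equivalently every frontal slice T[:,:,k] is c[k] times the rank-1 matrix [1, 1, 0] ⊗ [3, 1, -2]. So T has rank 1 (it is nonzero).

Yes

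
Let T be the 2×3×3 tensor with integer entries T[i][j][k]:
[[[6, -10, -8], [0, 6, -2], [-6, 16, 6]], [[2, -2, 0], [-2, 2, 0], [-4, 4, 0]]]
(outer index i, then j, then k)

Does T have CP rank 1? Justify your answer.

No

The mode-3 unfolding of T (rows indexed by k, columns by (i,j) = (0,0), (0,1), (0,2), (1,0), (1,1), (1,2)) is [[6, 0, -6, 2, -2, -4], [-10, 6, 16, -2, 2, 4], [-8, -2, 6, 0, 0, 0]].
There the 3×3 minor on rows k ∈ {0, 1, 2}, columns (i,j) ∈ {(0,0), (0,1), (1,0)} is det [[6, 0, 2], [-10, 6, -2], [-8, -2, 0]] = 112 ≠ 0, so this unfolding has rank ≥ 3; CP rank is at least every unfolding rank, so rank(T) ≥ 3.
In particular rank(T) ≥ 3 > 1, so T is not rank-1.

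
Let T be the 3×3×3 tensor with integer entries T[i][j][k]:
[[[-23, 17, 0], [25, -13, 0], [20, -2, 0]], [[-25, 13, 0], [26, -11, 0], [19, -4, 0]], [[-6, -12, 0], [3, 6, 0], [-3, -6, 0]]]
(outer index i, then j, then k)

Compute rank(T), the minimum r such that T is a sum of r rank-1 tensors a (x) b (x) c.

Lower bound: the mode-2 unfolding of T (rows indexed by j, columns by (i,k) = (0,0), (0,1), (0,2), (1,0), (1,1), (1,2), (2,0), (2,1), (2,2)) is [[-23, 17, 0, -25, 13, 0, -6, -12, 0], [25, -13, 0, 26, -11, 0, 3, 6, 0], [20, -2, 0, 19, -4, 0, -3, -6, 0]].
There the 2×2 minor on rows j ∈ {0, 1}, columns (i,k) ∈ {(0,0), (0,1)} is det [[-23, 17], [25, -13]] = -126 ≠ 0, so this unfolding has rank ≥ 2; CP rank is at least every unfolding rank, so rank(T) ≥ 2. (Unfolding ranks only ever bound the CP rank from below — rank(T) can be strictly larger than all of them — so the matching upper bound has to come from an explicit 2-term decomposition.)
Upper bound — finding two terms. Write S_k = T[:,:,k] for the frontal slices: S₀ = [[-23, 25, 20], [-25, 26, 19], [-6, 3, -3]], S₁ = [[17, -13, -2], [13, -11, -4], [-12, 6, -6]], S₂ = [[0, 0, 0], [0, 0, 0], [0, 0, 0]].
If T = a₁ (x) b₁ (x) c₁ + a₂ (x) b₂ (x) c₂ then each S_k = c₁[k]·a₁b₁ᵀ + c₂[k]·a₂b₂ᵀ. S₀ and S₁ are linearly independent, so a₁b₁ᵀ and a₂b₂ᵀ must span the same plane of matrices: they are the rank-1 matrices of the form x·S₀ + y·S₁.
The 2×2 minor of x·S₀ + y·S₁ on rows {0,1}, columns {0,1} is 27·x² + 45·xy − 18·y² = 9·(x + 2·y)(3·x − y), vanishing at (x:y) = (2:-1) and (1:3).
M₁ = 2·S₀ − S₁ = [[-63, 63, 42], [-63, 63, 42], [0, 0, 0]] = (-21)·[1, 1, 0][3, -3, -2]ᵀ and M₂ = S₀ + 3·S₁ = [[28, -14, 14], [14, -7, 7], [-42, 21, -21]] = 7·[2, 1, -3][2, -1, 1]ᵀ, so take a₁ = [1, 1, 0], b₁ = [3, -3, -2], a₂ = [2, 1, -3], b₂ = [2, -1, 1].
Each slice is an integer combination of E₁ = a₁b₁ᵀ and E₂ = a₂b₂ᵀ: S₀ = −9·E₁ + E₂, S₁ = 3·E₁ + 2·E₂, S₂ = 0; reading off coefficients, c₁ = [-9, 3, 0] and c₂ = [1, 2, 0].
Hence T = [1, 1, 0] (x) [3, -3, -2] (x) [-9, 3, 0] + [2, 1, -3] (x) [2, -1, 1] (x) [1, 2, 0], so rank(T) ≤ 2.
These bounds meet, so rank(T) = 2.
Check entry T[0,1,2] = 0: (1)·(-3)·(0) + (2)·(-1)·(0) = 0.

2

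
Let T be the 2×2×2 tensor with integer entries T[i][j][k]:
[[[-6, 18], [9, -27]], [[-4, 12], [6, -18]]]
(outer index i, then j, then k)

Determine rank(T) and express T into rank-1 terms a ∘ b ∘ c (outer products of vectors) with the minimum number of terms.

rank(T) = 1

Lower bound: T ≠ 0 (e.g. T[0,0,0] = -6), so rank(T) ≥ 1.
Upper bound: if T = a ∘ b ∘ c then every fibre of T is a multiple of the corresponding factor, so read the factors off the fibres through the nonzero entry T[0,0,0] = -6.
The mode-1 fibre T[:,0,0] = [-6, -4] gives a = (3, 2) (primitive direction); the mode-2 fibre T[0,:,0] = [-6, 9] gives b = (2, -3); then c[k] = T[0,0,k] / (a[0]·b[0]) = [-6, 18] / 6 = (-1, 3).
Expanding (3, 2) ∘ (2, -3) ∘ (-1, 3) reproduces all 8 entries of T, so T = (3, 2) ∘ (2, -3) ∘ (-1, 3) and rank(T) ≤ 1.
These bounds meet, so rank(T) = 1.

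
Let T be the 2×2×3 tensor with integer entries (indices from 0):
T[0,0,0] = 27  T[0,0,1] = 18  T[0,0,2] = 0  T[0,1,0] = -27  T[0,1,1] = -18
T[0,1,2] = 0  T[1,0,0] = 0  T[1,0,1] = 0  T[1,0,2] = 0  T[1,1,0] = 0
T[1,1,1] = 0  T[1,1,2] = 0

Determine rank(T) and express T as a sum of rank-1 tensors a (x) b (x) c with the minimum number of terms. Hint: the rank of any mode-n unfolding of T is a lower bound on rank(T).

Lower bound: T ≠ 0 (e.g. T[0,0,0] = 27), so rank(T) ≥ 1.
Upper bound: if T = a (x) b (x) c then every fibre of T is a multiple of the corresponding factor, so read the factors off the fibres through the nonzero entry T[0,0,0] = 27.
The mode-1 fibre T[:,0,0] = [27, 0] gives a = [1, 0] (primitive direction); the mode-2 fibre T[0,:,0] = [27, -27] gives b = [1, -1]; then c[k] = T[0,0,k] / (a[0]·b[0]) = [27, 18, 0] / 1 = [27, 18, 0].
Expanding [1, 0] (x) [1, -1] (x) [27, 18, 0] reproduces all 12 entries of T, so T = [1, 0] (x) [1, -1] (x) [27, 18, 0] and rank(T) ≤ 1.
These bounds meet, so rank(T) = 1.

rank(T) = 1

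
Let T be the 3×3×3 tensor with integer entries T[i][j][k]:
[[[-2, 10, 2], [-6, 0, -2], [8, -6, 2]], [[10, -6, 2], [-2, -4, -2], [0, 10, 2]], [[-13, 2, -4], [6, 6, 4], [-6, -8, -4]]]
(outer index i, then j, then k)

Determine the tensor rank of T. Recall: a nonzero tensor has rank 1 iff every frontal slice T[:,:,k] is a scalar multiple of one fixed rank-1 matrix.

Lower bound: the mode-1 unfolding of T (rows indexed by i, columns by (j,k) = (0,0), (0,1), (0,2), (1,0), (1,1), (1,2), (2,0), (2,1), (2,2)) is [[-2, 10, 2, -6, 0, -2, 8, -6, 2], [10, -6, 2, -2, -4, -2, 0, 10, 2], [-13, 2, -4, 6, 6, 4, -6, -8, -4]].
There the 3×3 minor on rows i ∈ {0, 1, 2}, columns (j,k) ∈ {(0,0), (0,1), (0,2)} is det [[-2, 10, 2], [10, -6, 2], [-13, 2, -4]] = -16 ≠ 0, so this unfolding has rank ≥ 3; CP rank is at least every unfolding rank, so rank(T) ≥ 3. (Flattening ranks never certify an upper bound on CP rank; for that we must actually write T with 3 rank-1 terms.)
Upper bound: T is a sum of 3 rank-1 terms, T = [1, -1, 1] ⊗ [2, 1, 0] ⊗ [-2, 2, 0] + [1, 1, -2] ⊗ [1, -1, 1] ⊗ [4, 2, 2] + [2, -2, 1] ⊗ [1, 0, -2] ⊗ [-1, 2, 0] (one valid choice — decompositions are not unique — normalised so each a, b is primitive with positive first nonzero entry; check it by expanding all entries), so rank(T) ≤ 3.
These bounds meet, so rank(T) = 3.

3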